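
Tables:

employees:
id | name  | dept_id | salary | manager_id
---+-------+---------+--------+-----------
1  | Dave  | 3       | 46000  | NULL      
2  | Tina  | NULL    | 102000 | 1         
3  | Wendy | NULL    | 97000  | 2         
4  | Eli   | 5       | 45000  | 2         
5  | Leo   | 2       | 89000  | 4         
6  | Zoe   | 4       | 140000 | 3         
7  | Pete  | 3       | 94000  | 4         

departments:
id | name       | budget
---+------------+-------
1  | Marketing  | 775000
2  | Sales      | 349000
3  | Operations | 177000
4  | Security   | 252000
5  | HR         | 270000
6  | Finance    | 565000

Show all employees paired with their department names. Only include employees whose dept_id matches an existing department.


INNER JOIN keeps only employees rows whose dept_id matches an id in departments. Walk through each employee:
  - employee 1 (Dave): dept_id=3 -> matches Operations
  - employee 2 (Tina): dept_id=NULL, no match -> dropped
  - employee 3 (Wendy): dept_id=NULL, no match -> dropped
  - employee 4 (Eli): dept_id=5 -> matches HR
  - employee 5 (Leo): dept_id=2 -> matches Sales
  - employee 6 (Zoe): dept_id=4 -> matches Security
  - employee 7 (Pete): dept_id=3 -> matches Operations
So 2 of 7 rows are dropped.

SQL:
SELECT a.name, b.name AS department
FROM employees a
INNER JOIN departments b ON a.dept_id = b.id

Result:
name | department
-----+-----------
Dave | Operations
Eli  | HR        
Leo  | Sales     
Zoe  | Security  
Pete | Operations


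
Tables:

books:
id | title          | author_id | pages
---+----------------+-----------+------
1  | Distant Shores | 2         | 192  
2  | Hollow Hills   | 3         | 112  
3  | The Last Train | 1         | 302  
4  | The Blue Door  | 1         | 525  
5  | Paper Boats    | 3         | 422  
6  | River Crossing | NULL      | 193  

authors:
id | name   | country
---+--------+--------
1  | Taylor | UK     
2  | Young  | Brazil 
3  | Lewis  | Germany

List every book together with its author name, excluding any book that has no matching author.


INNER JOIN keeps only books rows whose author_id matches an id in authors. Walk through each book:
  - book 1 (Distant Shores): author_id=2 -> matches Young
  - book 2 (Hollow Hills): author_id=3 -> matches Lewis
  - book 3 (The Last Train): author_id=1 -> matches Taylor
  - book 4 (The Blue Door): author_id=1 -> matches Taylor
  - book 5 (Paper Boats): author_id=3 -> matches Lewis
  - book 6 (River Crossing): author_id=NULL, no match -> dropped
So 1 of 6 rows is dropped.

SQL:
SELECT a.title, b.name AS author
FROM books a
INNER JOIN authors b ON a.author_id = b.id

Result:
title          | author
---------------+-------
Distant Shores | Young 
Hollow Hills   | Lewis 
The Last Train | Taylor
The Blue Door  | Taylor
Paper Boats    | Lewis 


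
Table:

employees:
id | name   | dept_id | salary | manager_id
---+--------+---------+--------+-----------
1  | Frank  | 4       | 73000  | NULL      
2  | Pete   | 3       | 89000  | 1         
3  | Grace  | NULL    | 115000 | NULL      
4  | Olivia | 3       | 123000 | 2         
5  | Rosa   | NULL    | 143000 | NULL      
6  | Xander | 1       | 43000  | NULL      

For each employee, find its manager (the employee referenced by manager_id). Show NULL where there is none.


This is a self-join: employees is joined to a second copy of itself, matching each row's manager_id to another row's id. Use LEFT JOIN so rows with manager_id=NULL are kept.
  - employee 1 (Frank): manager_id=NULL -> NULL
  - employee 2 (Pete): manager_id=1 -> Frank
  - employee 3 (Grace): manager_id=NULL -> NULL
  - employee 4 (Olivia): manager_id=2 -> Pete
  - employee 5 (Rosa): manager_id=NULL -> NULL
  - employee 6 (Xander): manager_id=NULL -> NULL

SQL:
SELECT a.name AS item, b.name AS manager
FROM employees a
LEFT JOIN employees b ON a.manager_id = b.id

Result:
item   | manager
-------+--------
Frank  | NULL   
Pete   | Frank  
Grace  | NULL   
Olivia | Pete   
Rosa   | NULL   
Xander | NULL   


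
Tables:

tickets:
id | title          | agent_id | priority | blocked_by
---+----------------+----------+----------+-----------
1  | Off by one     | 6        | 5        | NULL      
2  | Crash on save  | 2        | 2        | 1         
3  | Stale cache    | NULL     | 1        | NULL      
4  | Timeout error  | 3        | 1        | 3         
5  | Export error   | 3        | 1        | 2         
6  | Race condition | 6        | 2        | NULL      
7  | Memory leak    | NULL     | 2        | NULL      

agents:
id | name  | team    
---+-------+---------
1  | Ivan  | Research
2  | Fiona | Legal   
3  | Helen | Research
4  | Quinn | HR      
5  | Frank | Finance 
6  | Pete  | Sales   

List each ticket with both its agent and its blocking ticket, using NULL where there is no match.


Two LEFT JOINs from the same base table tickets: one to agents via agent_id, one to tickets itself via blocked_by. Both are LEFT so every ticket is preserved.
Match against agents:
  - ticket 1 (Off by one): agent_id=6 -> matches Pete
  - ticket 2 (Crash on save): agent_id=2 -> matches Fiona
  - ticket 3 (Stale cache): agent_id=NULL, no match -> kept with NULL
  - ticket 4 (Timeout error): agent_id=3 -> matches Helen
  - ticket 5 (Export error): agent_id=3 -> matches Helen
  - ticket 6 (Race condition): agent_id=6 -> matches Pete
  - ticket 7 (Memory leak): agent_id=NULL, no match -> kept with NULL
Match against tickets (self):
  - ticket 1 (Off by one): blocked_by=NULL -> NULL
  - ticket 2 (Crash on save): blocked_by=1 -> Off by one
  - ticket 3 (Stale cache): blocked_by=NULL -> NULL
  - ticket 4 (Timeout error): blocked_by=3 -> Stale cache
  - ticket 5 (Export error): blocked_by=2 -> Crash on save
  - ticket 6 (Race condition): blocked_by=NULL -> NULL
  - ticket 7 (Memory leak): blocked_by=NULL -> NULL

SQL:
SELECT a.title, b.name AS agent, c.title AS blocked_by
FROM tickets a
LEFT JOIN agents b ON a.agent_id = b.id
LEFT JOIN tickets c ON a.blocked_by = c.id

Result:
title          | agent | blocked_by   
---------------+-------+--------------
Off by one     | Pete  | NULL         
Crash on save  | Fiona | Off by one   
Stale cache    | NULL  | NULL         
Timeout error  | Helen | Stale cache  
Export error   | Helen | Crash on save
Race condition | Pete  | NULL         
Memory leak    | NULL  | NULL         


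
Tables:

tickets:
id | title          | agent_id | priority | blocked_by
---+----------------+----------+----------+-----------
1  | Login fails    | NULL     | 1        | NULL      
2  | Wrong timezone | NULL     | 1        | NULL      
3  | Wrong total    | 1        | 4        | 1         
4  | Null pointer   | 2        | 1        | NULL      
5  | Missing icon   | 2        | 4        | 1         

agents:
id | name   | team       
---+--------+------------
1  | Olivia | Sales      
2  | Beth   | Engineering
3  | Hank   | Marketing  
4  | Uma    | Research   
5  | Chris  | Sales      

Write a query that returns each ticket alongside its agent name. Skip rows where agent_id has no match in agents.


INNER JOIN keeps only tickets rows whose agent_id matches an id in agents. Walk through each ticket:
  - ticket 1 (Login fails): agent_id=NULL, no match -> dropped
  - ticket 2 (Wrong timezone): agent_id=NULL, no match -> dropped
  - ticket 3 (Wrong total): agent_id=1 -> matches Olivia
  - ticket 4 (Null pointer): agent_id=2 -> matches Beth
  - ticket 5 (Missing icon): agent_id=2 -> matches Beth
So 2 of 5 rows are dropped.

SQL:
SELECT a.title, b.name AS agent
FROM tickets a
INNER JOIN agents b ON a.agent_id = b.id

Result:
title        | agent 
-------------+-------
Wrong total  | Olivia
Null pointer | Beth  
Missing icon | Beth  


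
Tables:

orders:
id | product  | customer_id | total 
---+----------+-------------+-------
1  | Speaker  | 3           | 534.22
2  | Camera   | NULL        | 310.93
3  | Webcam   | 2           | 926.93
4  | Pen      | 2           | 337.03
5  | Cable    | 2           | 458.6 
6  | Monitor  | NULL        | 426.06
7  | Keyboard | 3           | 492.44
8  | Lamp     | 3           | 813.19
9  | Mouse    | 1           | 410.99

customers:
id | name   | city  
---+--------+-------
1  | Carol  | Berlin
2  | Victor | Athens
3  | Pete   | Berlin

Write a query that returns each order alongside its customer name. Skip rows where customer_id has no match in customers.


INNER JOIN keeps only orders rows whose customer_id matches an id in customers. Walk through each order:
  - order 1 (Speaker): customer_id=3 -> matches Pete
  - order 2 (Camera): customer_id=NULL, no match -> dropped
  - order 3 (Webcam): customer_id=2 -> matches Victor
  - order 4 (Pen): customer_id=2 -> matches Victor
  - order 5 (Cable): customer_id=2 -> matches Victor
  - order 6 (Monitor): customer_id=NULL, no match -> dropped
  - order 7 (Keyboard): customer_id=3 -> matches Pete
  - order 8 (Lamp): customer_id=3 -> matches Pete
  - order 9 (Mouse): customer_id=1 -> matches Carol
So 2 of 9 rows are dropped.

SQL:
SELECT a.product, b.name AS customer
FROM orders a
INNER JOIN customers b ON a.customer_id = b.id

Result:
product  | customer
---------+---------
Speaker  | Pete    
Webcam   | Victor  
Pen      | Victor  
Cable    | Victor  
Keyboard | Pete    
Lamp     | Pete    
Mouse    | Carol   


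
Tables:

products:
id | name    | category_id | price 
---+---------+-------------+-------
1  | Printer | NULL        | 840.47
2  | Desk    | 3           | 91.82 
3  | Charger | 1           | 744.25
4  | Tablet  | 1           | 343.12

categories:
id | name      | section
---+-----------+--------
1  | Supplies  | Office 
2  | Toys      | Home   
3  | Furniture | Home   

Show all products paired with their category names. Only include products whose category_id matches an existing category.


INNER JOIN keeps only products rows whose category_id matches an id in categories. Walk through each product:
  - product 1 (Printer): category_id=NULL, no match -> dropped
  - product 2 (Desk): category_id=3 -> matches Furniture
  - product 3 (Charger): category_id=1 -> matches Supplies
  - product 4 (Tablet): category_id=1 -> matches Supplies
So 1 of 4 rows is dropped.

SQL:
SELECT a.name, b.name AS category
FROM products a
INNER JOIN categories b ON a.category_id = b.id

Result:
name    | category 
--------+----------
Desk    | Furniture
Charger | Supplies 
Tablet  | Supplies 


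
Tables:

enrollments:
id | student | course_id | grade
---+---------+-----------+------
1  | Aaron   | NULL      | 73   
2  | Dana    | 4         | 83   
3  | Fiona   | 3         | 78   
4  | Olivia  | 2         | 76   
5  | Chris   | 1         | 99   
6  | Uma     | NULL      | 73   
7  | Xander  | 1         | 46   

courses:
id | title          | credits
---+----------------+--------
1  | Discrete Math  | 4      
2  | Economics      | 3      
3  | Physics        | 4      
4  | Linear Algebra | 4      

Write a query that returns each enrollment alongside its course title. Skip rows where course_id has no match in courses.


INNER JOIN keeps only enrollments rows whose course_id matches an id in courses. Walk through each enrollment:
  - enrollment 1 (Aaron): course_id=NULL, no match -> dropped
  - enrollment 2 (Dana): course_id=4 -> matches Linear Algebra
  - enrollment 3 (Fiona): course_id=3 -> matches Physics
  - enrollment 4 (Olivia): course_id=2 -> matches Economics
  - enrollment 5 (Chris): course_id=1 -> matches Discrete Math
  - enrollment 6 (Uma): course_id=NULL, no match -> dropped
  - enrollment 7 (Xander): course_id=1 -> matches Discrete Math
So 2 of 7 rows are dropped.

SQL:
SELECT a.student, b.title AS course
FROM enrollments a
INNER JOIN courses b ON a.course_id = b.id

Result:
student | course        
--------+---------------
Dana    | Linear Algebra
Fiona   | Physics       
Olivia  | Economics     
Chris   | Discrete Math 
Xander  | Discrete Math 


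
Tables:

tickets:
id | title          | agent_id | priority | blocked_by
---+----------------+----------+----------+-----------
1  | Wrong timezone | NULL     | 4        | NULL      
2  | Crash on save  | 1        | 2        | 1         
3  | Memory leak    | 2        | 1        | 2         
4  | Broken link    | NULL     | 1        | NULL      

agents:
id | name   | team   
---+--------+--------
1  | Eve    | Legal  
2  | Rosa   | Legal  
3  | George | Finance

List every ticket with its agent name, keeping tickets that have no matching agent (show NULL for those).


LEFT JOIN keeps every row from tickets (the left table); where agent_id has no match in agents, the agent columns become NULL. Walk through each ticket:
  - ticket 1 (Wrong timezone): agent_id=NULL, no match -> kept with NULL
  - ticket 2 (Crash on save): agent_id=1 -> matches Eve
  - ticket 3 (Memory leak): agent_id=2 -> matches Rosa
  - ticket 4 (Broken link): agent_id=NULL, no match -> kept with NULL
All 4 rows appear; 2 have NULL agent.

SQL:
SELECT a.title, b.name AS agent
FROM tickets a
LEFT JOIN agents b ON a.agent_id = b.id

Result:
title          | agent
---------------+------
Wrong timezone | NULL 
Crash on save  | Eve  
Memory leak    | Rosa 
Broken link    | NULL 


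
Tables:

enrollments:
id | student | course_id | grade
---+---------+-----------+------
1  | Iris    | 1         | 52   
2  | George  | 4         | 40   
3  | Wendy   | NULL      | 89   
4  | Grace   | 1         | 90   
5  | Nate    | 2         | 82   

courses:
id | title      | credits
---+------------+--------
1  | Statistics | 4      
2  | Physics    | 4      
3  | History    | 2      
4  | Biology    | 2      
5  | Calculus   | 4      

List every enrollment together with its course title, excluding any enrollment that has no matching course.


INNER JOIN keeps only enrollments rows whose course_id matches an id in courses. Walk through each enrollment:
  - enrollment 1 (Iris): course_id=1 -> matches Statistics
  - enrollment 2 (George): course_id=4 -> matches Biology
  - enrollment 3 (Wendy): course_id=NULL, no match -> dropped
  - enrollment 4 (Grace): course_id=1 -> matches Statistics
  - enrollment 5 (Nate): course_id=2 -> matches Physics
So 1 of 5 rows is dropped.

SQL:
SELECT a.student, b.title AS course
FROM enrollments a
INNER JOIN courses b ON a.course_id = b.id

Result:
student | course    
--------+-----------
Iris    | Statistics
George  | Biology   
Grace   | Statistics
Nate    | Physics   


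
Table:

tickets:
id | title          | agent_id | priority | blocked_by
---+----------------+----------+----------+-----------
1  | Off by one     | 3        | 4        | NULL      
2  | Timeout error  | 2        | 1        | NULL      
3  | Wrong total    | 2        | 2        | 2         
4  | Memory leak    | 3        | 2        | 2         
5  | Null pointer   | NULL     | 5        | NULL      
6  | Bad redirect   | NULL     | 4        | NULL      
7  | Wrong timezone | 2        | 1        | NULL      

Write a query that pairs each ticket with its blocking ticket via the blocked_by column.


This is a self-join: tickets is joined to a second copy of itself, matching each row's blocked_by to another row's id. Use LEFT JOIN so rows with blocked_by=NULL are kept.
  - ticket 1 (Off by one): blocked_by=NULL -> NULL
  - ticket 2 (Timeout error): blocked_by=NULL -> NULL
  - ticket 3 (Wrong total): blocked_by=2 -> Timeout error
  - ticket 4 (Memory leak): blocked_by=2 -> Timeout error
  - ticket 5 (Null pointer): blocked_by=NULL -> NULL
  - ticket 6 (Bad redirect): blocked_by=NULL -> NULL
  - ticket 7 (Wrong timezone): blocked_by=NULL -> NULL

SQL:
SELECT a.title AS item, b.title AS blocked_by
FROM tickets a
LEFT JOIN tickets b ON a.blocked_by = b.id

Result:
item           | blocked_by   
---------------+--------------
Off by one     | NULL         
Timeout error  | NULL         
Wrong total    | Timeout error
Memory leak    | Timeout error
Null pointer   | NULL         
Bad redirect   | NULL         
Wrong timezone | NULL         


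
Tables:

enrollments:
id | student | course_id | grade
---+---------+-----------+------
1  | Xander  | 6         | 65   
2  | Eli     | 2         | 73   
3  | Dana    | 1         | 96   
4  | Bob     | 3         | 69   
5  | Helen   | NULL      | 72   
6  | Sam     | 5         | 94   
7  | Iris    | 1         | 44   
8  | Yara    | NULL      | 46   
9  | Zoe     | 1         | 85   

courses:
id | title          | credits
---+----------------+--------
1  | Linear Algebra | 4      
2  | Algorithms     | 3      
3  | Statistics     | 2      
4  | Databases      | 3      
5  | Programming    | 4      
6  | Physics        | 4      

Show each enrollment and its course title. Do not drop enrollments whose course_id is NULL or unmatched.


LEFT JOIN keeps every row from enrollments (the left table); where course_id has no match in courses, the course columns become NULL. Walk through each enrollment:
  - enrollment 1 (Xander): course_id=6 -> matches Physics
  - enrollment 2 (Eli): course_id=2 -> matches Algorithms
  - enrollment 3 (Dana): course_id=1 -> matches Linear Algebra
  - enrollment 4 (Bob): course_id=3 -> matches Statistics
  - enrollment 5 (Helen): course_id=NULL, no match -> kept with NULL
  - enrollment 6 (Sam): course_id=5 -> matches Programming
  - enrollment 7 (Iris): course_id=1 -> matches Linear Algebra
  - enrollment 8 (Yara): course_id=NULL, no match -> kept with NULL
  - enrollment 9 (Zoe): course_id=1 -> matches Linear Algebra
All 9 rows appear; 2 have NULL course.

SQL:
SELECT a.student, b.title AS course
FROM enrollments a
LEFT JOIN courses b ON a.course_id = b.id

Result:
student | course        
--------+---------------
Xander  | Physics       
Eli     | Algorithms    
Dana    | Linear Algebra
Bob     | Statistics    
Helen   | NULL          
Sam     | Programming   
Iris    | Linear Algebra
Yara    | NULL          
Zoe     | Linear Algebra


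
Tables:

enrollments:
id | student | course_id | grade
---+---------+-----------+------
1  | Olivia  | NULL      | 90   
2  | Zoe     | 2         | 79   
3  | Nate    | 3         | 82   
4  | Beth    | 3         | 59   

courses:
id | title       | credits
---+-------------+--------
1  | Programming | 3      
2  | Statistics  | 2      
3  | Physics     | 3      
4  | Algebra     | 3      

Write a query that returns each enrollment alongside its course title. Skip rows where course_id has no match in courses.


INNER JOIN keeps only enrollments rows whose course_id matches an id in courses. Walk through each enrollment:
  - enrollment 1 (Olivia): course_id=NULL, no match -> dropped
  - enrollment 2 (Zoe): course_id=2 -> matches Statistics
  - enrollment 3 (Nate): course_id=3 -> matches Physics
  - enrollment 4 (Beth): course_id=3 -> matches Physics
So 1 of 4 rows is dropped.

SQL:
SELECT a.student, b.title AS course
FROM enrollments a
INNER JOIN courses b ON a.course_id = b.id

Result:
student | course    
--------+-----------
Zoe     | Statistics
Nate    | Physics   
Beth    | Physics   


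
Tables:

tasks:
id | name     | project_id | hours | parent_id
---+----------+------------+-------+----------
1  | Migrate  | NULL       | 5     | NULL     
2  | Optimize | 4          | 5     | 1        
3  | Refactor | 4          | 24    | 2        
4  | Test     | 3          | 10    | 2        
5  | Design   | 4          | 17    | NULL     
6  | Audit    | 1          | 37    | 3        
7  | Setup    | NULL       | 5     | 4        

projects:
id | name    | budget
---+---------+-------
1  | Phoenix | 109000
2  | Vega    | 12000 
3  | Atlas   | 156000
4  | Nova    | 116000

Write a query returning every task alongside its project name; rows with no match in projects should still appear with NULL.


LEFT JOIN keeps every row from tasks (the left table); where project_id has no match in projects, the project columns become NULL. Walk through each task:
  - task 1 (Migrate): project_id=NULL, no match -> kept with NULL
  - task 2 (Optimize): project_id=4 -> matches Nova
  - task 3 (Refactor): project_id=4 -> matches Nova
  - task 4 (Test): project_id=3 -> matches Atlas
  - task 5 (Design): project_id=4 -> matches Nova
  - task 6 (Audit): project_id=1 -> matches Phoenix
  - task 7 (Setup): project_id=NULL, no match -> kept with NULL
All 7 rows appear; 2 have NULL project.

SQL:
SELECT a.name, b.name AS project
FROM tasks a
LEFT JOIN projects b ON a.project_id = b.id

Result:
name     | project
---------+--------
Migrate  | NULL   
Optimize | Nova   
Refactor | Nova   
Test     | Atlas  
Design   | Nova   
Audit    | Phoenix
Setup    | NULL   


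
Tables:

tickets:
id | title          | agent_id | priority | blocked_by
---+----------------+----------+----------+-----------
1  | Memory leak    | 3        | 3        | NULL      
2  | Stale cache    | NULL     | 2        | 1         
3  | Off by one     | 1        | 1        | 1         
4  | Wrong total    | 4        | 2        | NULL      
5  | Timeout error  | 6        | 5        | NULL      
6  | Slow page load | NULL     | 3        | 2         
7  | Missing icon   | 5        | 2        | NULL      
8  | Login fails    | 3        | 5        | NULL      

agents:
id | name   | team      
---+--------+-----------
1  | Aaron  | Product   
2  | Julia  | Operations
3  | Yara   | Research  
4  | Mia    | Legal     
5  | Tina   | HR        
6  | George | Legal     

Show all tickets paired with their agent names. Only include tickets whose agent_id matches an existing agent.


INNER JOIN keeps only tickets rows whose agent_id matches an id in agents. Walk through each ticket:
  - ticket 1 (Memory leak): agent_id=3 -> matches Yara
  - ticket 2 (Stale cache): agent_id=NULL, no match -> dropped
  - ticket 3 (Off by one): agent_id=1 -> matches Aaron
  - ticket 4 (Wrong total): agent_id=4 -> matches Mia
  - ticket 5 (Timeout error): agent_id=6 -> matches George
  - ticket 6 (Slow page load): agent_id=NULL, no match -> dropped
  - ticket 7 (Missing icon): agent_id=5 -> matches Tina
  - ticket 8 (Login fails): agent_id=3 -> matches Yara
So 2 of 8 rows are dropped.

SQL:
SELECT a.title, b.name AS agent
FROM tickets a
INNER JOIN agents b ON a.agent_id = b.id

Result:
title         | agent 
--------------+-------
Memory leak   | Yara  
Off by one    | Aaron 
Wrong total   | Mia   
Timeout error | George
Missing icon  | Tina  
Login fails   | Yara  


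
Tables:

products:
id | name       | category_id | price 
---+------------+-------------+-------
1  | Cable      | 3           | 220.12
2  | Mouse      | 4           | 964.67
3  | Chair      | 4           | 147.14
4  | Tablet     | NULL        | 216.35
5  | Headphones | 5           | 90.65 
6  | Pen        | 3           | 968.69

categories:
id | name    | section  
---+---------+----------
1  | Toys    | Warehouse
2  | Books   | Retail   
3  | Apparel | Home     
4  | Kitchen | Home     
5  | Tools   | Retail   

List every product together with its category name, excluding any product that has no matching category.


INNER JOIN keeps only products rows whose category_id matches an id in categories. Walk through each product:
  - product 1 (Cable): category_id=3 -> matches Apparel
  - product 2 (Mouse): category_id=4 -> matches Kitchen
  - product 3 (Chair): category_id=4 -> matches Kitchen
  - product 4 (Tablet): category_id=NULL, no match -> dropped
  - product 5 (Headphones): category_id=5 -> matches Tools
  - product 6 (Pen): category_id=3 -> matches Apparel
So 1 of 6 rows is dropped.

SQL:
SELECT a.name, b.name AS category
FROM products a
INNER JOIN categories b ON a.category_id = b.id

Result:
name       | category
-----------+---------
Cable      | Apparel 
Mouse      | Kitchen 
Chair      | Kitchen 
Headphones | Tools   
Pen        | Apparel 


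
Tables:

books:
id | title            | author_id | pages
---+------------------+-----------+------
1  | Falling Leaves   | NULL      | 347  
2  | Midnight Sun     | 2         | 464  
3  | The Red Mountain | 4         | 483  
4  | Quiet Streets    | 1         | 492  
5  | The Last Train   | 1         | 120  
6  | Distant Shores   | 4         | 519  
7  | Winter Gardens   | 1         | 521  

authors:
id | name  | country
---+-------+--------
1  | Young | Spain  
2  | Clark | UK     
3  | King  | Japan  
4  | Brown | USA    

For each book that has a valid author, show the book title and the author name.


INNER JOIN keeps only books rows whose author_id matches an id in authors. Walk through each book:
  - book 1 (Falling Leaves): author_id=NULL, no match -> dropped
  - book 2 (Midnight Sun): author_id=2 -> matches Clark
  - book 3 (The Red Mountain): author_id=4 -> matches Brown
  - book 4 (Quiet Streets): author_id=1 -> matches Young
  - book 5 (The Last Train): author_id=1 -> matches Young
  - book 6 (Distant Shores): author_id=4 -> matches Brown
  - book 7 (Winter Gardens): author_id=1 -> matches Young
So 1 of 7 rows is dropped.

SQL:
SELECT a.title, b.name AS author
FROM books a
INNER JOIN authors b ON a.author_id = b.id

Result:
title            | author
-----------------+-------
Midnight Sun     | Clark 
The Red Mountain | Brown 
Quiet Streets    | Young 
The Last Train   | Young 
Distant Shores   | Brown 
Winter Gardens   | Young 


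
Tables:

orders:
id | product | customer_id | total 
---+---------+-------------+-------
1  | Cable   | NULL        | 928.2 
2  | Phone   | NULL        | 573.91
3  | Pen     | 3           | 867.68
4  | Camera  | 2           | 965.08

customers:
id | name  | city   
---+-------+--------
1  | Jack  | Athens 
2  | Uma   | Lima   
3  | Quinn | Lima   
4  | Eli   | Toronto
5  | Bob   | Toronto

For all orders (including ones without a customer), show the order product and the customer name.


LEFT JOIN keeps every row from orders (the left table); where customer_id has no match in customers, the customer columns become NULL. Walk through each order:
  - order 1 (Cable): customer_id=NULL, no match -> kept with NULL
  - order 2 (Phone): customer_id=NULL, no match -> kept with NULL
  - order 3 (Pen): customer_id=3 -> matches Quinn
  - order 4 (Camera): customer_id=2 -> matches Uma
All 4 rows appear; 2 have NULL customer.

SQL:
SELECT a.product, b.name AS customer
FROM orders a
LEFT JOIN customers b ON a.customer_id = b.id

Result:
product | customer
--------+---------
Cable   | NULL    
Phone   | NULL    
Pen     | Quinn   
Camera  | Uma     


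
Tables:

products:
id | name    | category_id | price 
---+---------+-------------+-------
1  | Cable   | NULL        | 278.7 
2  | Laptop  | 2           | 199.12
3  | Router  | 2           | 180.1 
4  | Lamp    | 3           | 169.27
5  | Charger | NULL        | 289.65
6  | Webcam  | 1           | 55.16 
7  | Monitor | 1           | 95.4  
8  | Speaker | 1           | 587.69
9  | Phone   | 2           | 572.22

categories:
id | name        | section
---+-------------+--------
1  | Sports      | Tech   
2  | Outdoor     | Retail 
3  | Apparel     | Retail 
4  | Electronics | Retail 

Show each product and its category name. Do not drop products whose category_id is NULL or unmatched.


LEFT JOIN keeps every row from products (the left table); where category_id has no match in categories, the category columns become NULL. Walk through each product:
  - product 1 (Cable): category_id=NULL, no match -> kept with NULL
  - product 2 (Laptop): category_id=2 -> matches Outdoor
  - product 3 (Router): category_id=2 -> matches Outdoor
  - product 4 (Lamp): category_id=3 -> matches Apparel
  - product 5 (Charger): category_id=NULL, no match -> kept with NULL
  - product 6 (Webcam): category_id=1 -> matches Sports
  - product 7 (Monitor): category_id=1 -> matches Sports
  - product 8 (Speaker): category_id=1 -> matches Sports
  - product 9 (Phone): category_id=2 -> matches Outdoor
All 9 rows appear; 2 have NULL category.

SQL:
SELECT a.name, b.name AS category
FROM products a
LEFT JOIN categories b ON a.category_id = b.id

Result:
name    | category
--------+---------
Cable   | NULL    
Laptop  | Outdoor 
Router  | Outdoor 
Lamp    | Apparel 
Charger | NULL    
Webcam  | Sports  
Monitor | Sports  
Speaker | Sports  
Phone   | Outdoor 


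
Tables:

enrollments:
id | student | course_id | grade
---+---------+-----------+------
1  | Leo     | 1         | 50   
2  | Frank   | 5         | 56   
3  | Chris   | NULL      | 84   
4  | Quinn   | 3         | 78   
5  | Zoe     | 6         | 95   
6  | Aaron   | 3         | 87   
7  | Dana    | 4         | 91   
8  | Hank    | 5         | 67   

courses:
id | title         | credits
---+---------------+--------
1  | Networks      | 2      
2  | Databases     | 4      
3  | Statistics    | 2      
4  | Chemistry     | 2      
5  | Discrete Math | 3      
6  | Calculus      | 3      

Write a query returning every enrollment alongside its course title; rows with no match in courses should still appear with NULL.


LEFT JOIN keeps every row from enrollments (the left table); where course_id has no match in courses, the course columns become NULL. Walk through each enrollment:
  - enrollment 1 (Leo): course_id=1 -> matches Networks
  - enrollment 2 (Frank): course_id=5 -> matches Discrete Math
  - enrollment 3 (Chris): course_id=NULL, no match -> kept with NULL
  - enrollment 4 (Quinn): course_id=3 -> matches Statistics
  - enrollment 5 (Zoe): course_id=6 -> matches Calculus
  - enrollment 6 (Aaron): course_id=3 -> matches Statistics
  - enrollment 7 (Dana): course_id=4 -> matches Chemistry
  - enrollment 8 (Hank): course_id=5 -> matches Discrete Math
All 8 rows appear; 1 has NULL course.

SQL:
SELECT a.student, b.title AS course
FROM enrollments a
LEFT JOIN courses b ON a.course_id = b.id

Result:
student | course       
--------+--------------
Leo     | Networks     
Frank   | Discrete Math
Chris   | NULL         
Quinn   | Statistics   
Zoe     | Calculus     
Aaron   | Statistics   
Dana    | Chemistry    
Hank    | Discrete Math


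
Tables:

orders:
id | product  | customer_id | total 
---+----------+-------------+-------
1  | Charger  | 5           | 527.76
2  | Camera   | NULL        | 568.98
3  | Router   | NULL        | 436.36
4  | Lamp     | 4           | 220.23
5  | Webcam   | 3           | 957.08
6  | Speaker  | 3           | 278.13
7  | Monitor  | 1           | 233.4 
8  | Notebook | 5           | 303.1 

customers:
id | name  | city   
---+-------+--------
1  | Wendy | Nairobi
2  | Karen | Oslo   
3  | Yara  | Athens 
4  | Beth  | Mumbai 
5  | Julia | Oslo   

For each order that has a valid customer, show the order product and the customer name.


INNER JOIN keeps only orders rows whose customer_id matches an id in customers. Walk through each order:
  - order 1 (Charger): customer_id=5 -> matches Julia
  - order 2 (Camera): customer_id=NULL, no match -> dropped
  - order 3 (Router): customer_id=NULL, no match -> dropped
  - order 4 (Lamp): customer_id=4 -> matches Beth
  - order 5 (Webcam): customer_id=3 -> matches Yara
  - order 6 (Speaker): customer_id=3 -> matches Yara
  - order 7 (Monitor): customer_id=1 -> matches Wendy
  - order 8 (Notebook): customer_id=5 -> matches Julia
So 2 of 8 rows are dropped.

SQL:
SELECT a.product, b.name AS customer
FROM orders a
INNER JOIN customers b ON a.customer_id = b.id

Result:
product  | customer
---------+---------
Charger  | Julia   
Lamp     | Beth    
Webcam   | Yara    
Speaker  | Yara    
Monitor  | Wendy   
Notebook | Julia   


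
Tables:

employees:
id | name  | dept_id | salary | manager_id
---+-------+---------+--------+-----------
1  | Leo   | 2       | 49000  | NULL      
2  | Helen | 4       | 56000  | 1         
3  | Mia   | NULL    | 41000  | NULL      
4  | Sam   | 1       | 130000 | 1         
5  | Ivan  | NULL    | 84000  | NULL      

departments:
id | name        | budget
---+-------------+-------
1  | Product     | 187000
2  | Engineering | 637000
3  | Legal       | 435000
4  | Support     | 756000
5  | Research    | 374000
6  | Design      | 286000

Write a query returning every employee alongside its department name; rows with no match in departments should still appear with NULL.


LEFT JOIN keeps every row from employees (the left table); where dept_id has no match in departments, the department columns become NULL. Walk through each employee:
  - employee 1 (Leo): dept_id=2 -> matches Engineering
  - employee 2 (Helen): dept_id=4 -> matches Support
  - employee 3 (Mia): dept_id=NULL, no match -> kept with NULL
  - employee 4 (Sam): dept_id=1 -> matches Product
  - employee 5 (Ivan): dept_id=NULL, no match -> kept with NULL
All 5 rows appear; 2 have NULL department.

SQL:
SELECT a.name, b.name AS department
FROM employees a
LEFT JOIN departments b ON a.dept_id = b.id

Result:
name  | department 
------+------------
Leo   | Engineering
Helen | Support    
Mia   | NULL       
Sam   | Product    
Ivan  | NULL       


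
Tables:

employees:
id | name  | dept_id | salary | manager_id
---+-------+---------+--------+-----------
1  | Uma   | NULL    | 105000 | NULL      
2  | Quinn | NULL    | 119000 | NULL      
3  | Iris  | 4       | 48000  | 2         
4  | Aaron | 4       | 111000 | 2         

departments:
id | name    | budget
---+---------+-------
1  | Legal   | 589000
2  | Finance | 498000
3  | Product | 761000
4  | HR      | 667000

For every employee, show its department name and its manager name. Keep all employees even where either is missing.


Two LEFT JOINs from the same base table employees: one to departments via dept_id, one to employees itself via manager_id. Both are LEFT so every employee is preserved.
Match against departments:
  - employee 1 (Uma): dept_id=NULL, no match -> kept with NULL
  - employee 2 (Quinn): dept_id=NULL, no match -> kept with NULL
  - employee 3 (Iris): dept_id=4 -> matches HR
  - employee 4 (Aaron): dept_id=4 -> matches HR
Match against employees (self):
  - employee 1 (Uma): manager_id=NULL -> NULL
  - employee 2 (Quinn): manager_id=NULL -> NULL
  - employee 3 (Iris): manager_id=2 -> Quinn
  - employee 4 (Aaron): manager_id=2 -> Quinn

SQL:
SELECT a.name, b.name AS department, c.name AS manager
FROM employees a
LEFT JOIN departments b ON a.dept_id = b.id
LEFT JOIN employees c ON a.manager_id = c.id

Result:
name  | department | manager
------+------------+--------
Uma   | NULL       | NULL   
Quinn | NULL       | NULL   
Iris  | HR         | Quinn  
Aaron | HR         | Quinn  


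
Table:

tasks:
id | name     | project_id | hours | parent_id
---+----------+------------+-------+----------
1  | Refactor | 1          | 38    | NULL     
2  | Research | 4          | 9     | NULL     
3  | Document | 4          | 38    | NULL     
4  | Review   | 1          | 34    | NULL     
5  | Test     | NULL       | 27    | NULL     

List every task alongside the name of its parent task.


This is a self-join: tasks is joined to a second copy of itself, matching each row's parent_id to another row's id. Use LEFT JOIN so rows with parent_id=NULL are kept.
  - task 1 (Refactor): parent_id=NULL -> NULL
  - task 2 (Research): parent_id=NULL -> NULL
  - task 3 (Document): parent_id=NULL -> NULL
  - task 4 (Review): parent_id=NULL -> NULL
  - task 5 (Test): parent_id=NULL -> NULL

SQL:
SELECT a.name AS item, b.name AS parent
FROM tasks a
LEFT JOIN tasks b ON a.parent_id = b.id

Result:
item     | parent
---------+-------
Refactor | NULL  
Research | NULL  
Document | NULL  
Review   | NULL  
Test     | NULL  


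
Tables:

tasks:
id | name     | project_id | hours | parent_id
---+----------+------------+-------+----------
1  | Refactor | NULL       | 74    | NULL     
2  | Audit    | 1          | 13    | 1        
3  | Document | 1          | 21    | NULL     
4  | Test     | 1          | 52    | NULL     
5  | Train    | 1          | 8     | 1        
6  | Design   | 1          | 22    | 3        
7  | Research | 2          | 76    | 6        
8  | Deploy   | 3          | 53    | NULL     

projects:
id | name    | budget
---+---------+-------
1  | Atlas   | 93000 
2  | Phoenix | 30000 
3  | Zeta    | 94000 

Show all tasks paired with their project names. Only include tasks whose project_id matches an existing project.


INNER JOIN keeps only tasks rows whose project_id matches an id in projects. Walk through each task:
  - task 1 (Refactor): project_id=NULL, no match -> dropped
  - task 2 (Audit): project_id=1 -> matches Atlas
  - task 3 (Document): project_id=1 -> matches Atlas
  - task 4 (Test): project_id=1 -> matches Atlas
  - task 5 (Train): project_id=1 -> matches Atlas
  - task 6 (Design): project_id=1 -> matches Atlas
  - task 7 (Research): project_id=2 -> matches Phoenix
  - task 8 (Deploy): project_id=3 -> matches Zeta
So 1 of 8 rows is dropped.

SQL:
SELECT a.name, b.name AS project
FROM tasks a
INNER JOIN projects b ON a.project_id = b.id

Result:
name     | project
---------+--------
Audit    | Atlas  
Document | Atlas  
Test     | Atlas  
Train    | Atlas  
Design   | Atlas  
Research | Phoenix
Deploy   | Zeta   


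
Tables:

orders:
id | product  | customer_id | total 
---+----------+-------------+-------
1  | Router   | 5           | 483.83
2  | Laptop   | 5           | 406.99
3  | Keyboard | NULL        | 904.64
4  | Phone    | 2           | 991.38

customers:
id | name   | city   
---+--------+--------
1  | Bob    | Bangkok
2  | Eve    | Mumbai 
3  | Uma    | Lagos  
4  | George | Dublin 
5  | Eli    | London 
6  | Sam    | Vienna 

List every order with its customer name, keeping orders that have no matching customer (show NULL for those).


LEFT JOIN keeps every row from orders (the left table); where customer_id has no match in customers, the customer columns become NULL. Walk through each order:
  - order 1 (Router): customer_id=5 -> matches Eli
  - order 2 (Laptop): customer_id=5 -> matches Eli
  - order 3 (Keyboard): customer_id=NULL, no match -> kept with NULL
  - order 4 (Phone): customer_id=2 -> matches Eve
All 4 rows appear; 1 has NULL customer.

SQL:
SELECT a.product, b.name AS customer
FROM orders a
LEFT JOIN customers b ON a.customer_id = b.id

Result:
product  | customer
---------+---------
Router   | Eli     
Laptop   | Eli     
Keyboard | NULL    
Phone    | Eve     


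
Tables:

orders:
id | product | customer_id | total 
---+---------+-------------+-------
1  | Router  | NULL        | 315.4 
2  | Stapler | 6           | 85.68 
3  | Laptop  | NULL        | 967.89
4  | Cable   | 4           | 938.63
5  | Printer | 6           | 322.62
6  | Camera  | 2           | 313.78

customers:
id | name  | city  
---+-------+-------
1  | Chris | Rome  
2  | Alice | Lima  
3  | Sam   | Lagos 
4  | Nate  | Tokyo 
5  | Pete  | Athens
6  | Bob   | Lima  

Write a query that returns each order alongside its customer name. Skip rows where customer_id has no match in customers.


INNER JOIN keeps only orders rows whose customer_id matches an id in customers. Walk through each order:
  - order 1 (Router): customer_id=NULL, no match -> dropped
  - order 2 (Stapler): customer_id=6 -> matches Bob
  - order 3 (Laptop): customer_id=NULL, no match -> dropped
  - order 4 (Cable): customer_id=4 -> matches Nate
  - order 5 (Printer): customer_id=6 -> matches Bob
  - order 6 (Camera): customer_id=2 -> matches Alice
So 2 of 6 rows are dropped.

SQL:
SELECT a.product, b.name AS customer
FROM orders a
INNER JOIN customers b ON a.customer_id = b.id

Result:
product | customer
--------+---------
Stapler | Bob     
Cable   | Nate    
Printer | Bob     
Camera  | Alice   


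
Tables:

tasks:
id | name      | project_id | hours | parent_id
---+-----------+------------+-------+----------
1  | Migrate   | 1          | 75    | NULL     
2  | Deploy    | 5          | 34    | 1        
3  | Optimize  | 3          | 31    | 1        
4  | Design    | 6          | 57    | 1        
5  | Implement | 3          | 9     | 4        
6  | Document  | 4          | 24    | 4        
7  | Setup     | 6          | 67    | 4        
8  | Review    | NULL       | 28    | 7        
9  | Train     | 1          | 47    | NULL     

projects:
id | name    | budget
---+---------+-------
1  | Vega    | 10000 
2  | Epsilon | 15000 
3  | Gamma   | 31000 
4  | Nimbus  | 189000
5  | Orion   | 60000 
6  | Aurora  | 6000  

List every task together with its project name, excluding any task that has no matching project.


INNER JOIN keeps only tasks rows whose project_id matches an id in projects. Walk through each task:
  - task 1 (Migrate): project_id=1 -> matches Vega
  - task 2 (Deploy): project_id=5 -> matches Orion
  - task 3 (Optimize): project_id=3 -> matches Gamma
  - task 4 (Design): project_id=6 -> matches Aurora
  - task 5 (Implement): project_id=3 -> matches Gamma
  - task 6 (Document): project_id=4 -> matches Nimbus
  - task 7 (Setup): project_id=6 -> matches Aurora
  - task 8 (Review): project_id=NULL, no match -> dropped
  - task 9 (Train): project_id=1 -> matches Vega
So 1 of 9 rows is dropped.

SQL:
SELECT a.name, b.name AS project
FROM tasks a
INNER JOIN projects b ON a.project_id = b.id

Result:
name      | project
----------+--------
Migrate   | Vega   
Deploy    | Orion  
Optimize  | Gamma  
Design    | Aurora 
Implement | Gamma  
Document  | Nimbus 
Setup     | Aurora 
Train     | Vega   
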